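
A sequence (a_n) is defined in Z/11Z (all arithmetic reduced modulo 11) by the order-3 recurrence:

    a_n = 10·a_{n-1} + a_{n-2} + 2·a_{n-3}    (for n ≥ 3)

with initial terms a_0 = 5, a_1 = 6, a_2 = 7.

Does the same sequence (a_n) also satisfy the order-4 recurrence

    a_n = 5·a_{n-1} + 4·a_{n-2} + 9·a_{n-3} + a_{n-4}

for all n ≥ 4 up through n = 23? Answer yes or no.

Terms a_0..a_23: 5, 6, 7, 9, 10, 2, 4, 7, 1, 3, 1, 4, 3, 3, 8, 1, 2, 4, 0, 8, 0, 8, 8, 0
n=4: candidate gives 0, actual a_4 = 10 ✗

no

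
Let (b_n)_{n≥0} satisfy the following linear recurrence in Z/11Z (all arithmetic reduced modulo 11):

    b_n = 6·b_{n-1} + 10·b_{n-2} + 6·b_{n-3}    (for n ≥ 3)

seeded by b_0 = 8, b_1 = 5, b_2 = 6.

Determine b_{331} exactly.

b_3 = 6·6 + 10·5 + 6·8 = 2
b_4 = 6·2 + 10·6 + 6·5 = 3
b_5 = 6·3 + 10·2 + 6·6 = 8
b_6 = 6·8 + 10·3 + 6·2 = 2
b_7 = 6·2 + 10·8 + 6·3 = 0
b_8 = 6·0 + 10·2 + 6·8 = 2
b_9 = 6·2 + 10·0 + 6·2 = 2
b_10 = 6·2 + 10·2 + 6·0 = 10
b_11 = 6·10 + 10·2 + 6·2 = 4
b_12 = 6·4 + 10·10 + 6·2 = 4
b_13 = 6·4 + 10·4 + 6·10 = 3
b_14 = 6·3 + 10·4 + 6·4 = 5
b_15 = 6·5 + 10·3 + 6·4 = 7
b_16 = 6·7 + 10·5 + 6·3 = 0
b_17 = 6·0 + 10·7 + 6·5 = 1
b_18 = 6·1 + 10·0 + 6·7 = 4
b_19 = 6·4 + 10·1 + 6·0 = 1
b_20 = 6·1 + 10·4 + 6·1 = 8
b_21 = 6·8 + 10·1 + 6·4 = 5
b_22 = 6·5 + 10·8 + 6·1 = 6
(b_20, b_21, b_22) = (8, 5, 6) = (b_0, b_1, b_2), so the sequence has period 20.
331 ≡ 11 (mod 20), hence b_331 = b_11 = 4.

4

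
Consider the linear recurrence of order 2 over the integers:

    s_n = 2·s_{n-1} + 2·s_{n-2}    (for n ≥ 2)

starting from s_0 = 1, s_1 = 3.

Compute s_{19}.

s_2 = 2·3 + 2·1 = 8
s_3 = 2·8 + 2·3 = 22
s_4 = 2·22 + 2·8 = 60
s_5 = 2·60 + 2·22 = 164
s_6 = 2·164 + 2·60 = 448
s_7 = 2·448 + 2·164 = 1224
s_8 = 2·1224 + 2·448 = 3344
s_9 = 2·3344 + 2·1224 = 9136
s_10 = 2·9136 + 2·3344 = 24960
s_11 = 2·24960 + 2·9136 = 68192
s_12 = 2·68192 + 2·24960 = 186304
s_13 = 2·186304 + 2·68192 = 508992
s_14 = 2·508992 + 2·186304 = 1390592
s_15 = 2·1390592 + 2·508992 = 3799168
s_16 = 2·3799168 + 2·1390592 = 10379520
s_17 = 2·10379520 + 2·3799168 = 28357376
s_18 = 2·28357376 + 2·10379520 = 77473792
s_19 = 2·77473792 + 2·28357376 = 211662336

211662336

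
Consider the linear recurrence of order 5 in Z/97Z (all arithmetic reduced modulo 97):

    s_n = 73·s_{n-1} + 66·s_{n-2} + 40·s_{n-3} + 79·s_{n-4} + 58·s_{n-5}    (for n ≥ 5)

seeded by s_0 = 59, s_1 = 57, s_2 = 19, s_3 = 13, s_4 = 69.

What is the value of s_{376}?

s_5 = 73·69 + 66·13 + 40·19 + 79·57 + 58·59 = 30
s_6 = 73·30 + 66·69 + 40·13 + 79·19 + 58·57 = 43
s_7 = 73·43 + 66·30 + 40·69 + 79·13 + 58·19 = 17
s_8 = 73·17 + 66·43 + 40·30 + 79·69 + 58·13 = 38
s_9 = 73·38 + 66·17 + 40·43 + 79·30 + 58·69 = 57
s_10 = 73·57 + 66·38 + 40·17 + 79·43 + 58·30 = 70
Continuing the recurrence:
  s_11 = 67;  s_12 = 65;  s_13 = 50;  s_14 = 56;  s_15 = 38;  s_16 = 31
  s_17 = 84;  s_18 = 47;  s_19 = 72;  s_20 = 75;  s_21 = 74;  s_22 = 89
  s_23 = 0;  s_24 = 20;  s_25 = 84;  s_26 = 54;  s_27 = 25;  s_28 = 47
  s_29 = 2;  s_30 = 0;  s_31 = 38;  s_32 = 63;  s_33 = 0;  s_34 = 71
  s_35 = 35;  s_36 = 66;  s_37 = 42;  s_38 = 75;  s_39 = 19;  s_40 = 32
  s_41 = 59;  s_42 = 20;  s_43 = 69;  s_44 = 28;  s_45 = 44;  s_46 = 18
  s_47 = 18;  s_48 = 0;  s_49 = 24;  s_50 = 44;  s_51 = 84;  s_52 = 79
  s_53 = 29;  s_54 = 39;  s_55 = 37;  s_56 = 88;  s_57 = 33;  s_58 = 7
  s_59 = 45;  s_60 = 3;  s_61 = 25;  s_62 = 82;  s_63 = 77;  s_64 = 39
  s_65 = 69;  s_66 = 92;  s_67 = 1;  s_68 = 59;  s_69 = 52;  s_70 = 85
  s_71 = 49;  s_72 = 78;  s_73 = 70;  s_74 = 27;  s_75 = 82;  s_76 = 75
  s_77 = 2;  s_78 = 19;  s_79 = 50;  s_80 = 48;  s_81 = 44;  s_82 = 6
  s_83 = 32;  s_84 = 29;  s_85 = 59;  s_86 = 51;  s_87 = 13;  s_88 = 55
  s_89 = 64;  s_90 = 74;  s_91 = 0;  s_92 = 30;  s_93 = 10;  s_94 = 46
  s_95 = 4;  s_96 = 84;  s_97 = 96;  s_98 = 48;  s_99 = 82;  s_100 = 74
  s_101 = 67;  s_102 = 8;  s_103 = 59;  s_104 = 75;  s_105 = 68;  s_106 = 11
  s_107 = 30;  s_108 = 45;  s_109 = 4;  s_110 = 60;  s_111 = 43;  s_112 = 41
  s_113 = 2;  s_114 = 38;  s_115 = 74;  s_116 = 46;  s_117 = 76;  s_118 = 15
  s_119 = 93;  s_120 = 24;  s_121 = 90;  s_122 = 7;  s_123 = 11;  s_124 = 30
  s_125 = 58;  s_126 = 11;  s_127 = 25;  s_128 = 22;  s_129 = 27;  s_130 = 23
  s_131 = 67;  s_132 = 7;  s_133 = 47;  s_134 = 62;  s_135 = 82;  s_136 = 4
  s_137 = 81;  s_138 = 9;  s_139 = 38;  s_140 = 40;  s_141 = 3;  s_142 = 88
  s_143 = 9;  s_144 = 18;  s_145 = 31;  s_146 = 73;  s_147 = 39;  s_148 = 82
  s_149 = 35;  s_150 = 20;  s_151 = 9;  s_152 = 89;  s_153 = 86;  s_154 = 20
  s_155 = 54;  s_156 = 56;  s_157 = 38;  s_158 = 66;  s_159 = 54;  s_160 = 11
  s_161 = 65;  s_162 = 14;  s_163 = 72;  s_164 = 74;  s_165 = 94;  s_166 = 5
  s_167 = 24;  s_168 = 53;  s_169 = 8;  s_170 = 25;  s_171 = 63;  s_172 = 23
  s_173 = 67;  s_174 = 19;  s_175 = 61;  s_176 = 84;  s_177 = 85;  s_178 = 79
  s_179 = 94;  s_180 = 42;  s_181 = 58;  s_182 = 15;  s_183 = 84;  s_184 = 73
  s_185 = 61;  s_186 = 11;  s_187 = 26;  s_188 = 86;  s_189 = 27;  s_190 = 96
  s_191 = 81;  s_192 = 0;  s_193 = 11;  s_194 = 1;  s_195 = 59;  s_196 = 5
  s_197 = 27;  s_198 = 43;  s_199 = 43;  s_200 = 10;  s_201 = 48;  s_202 = 80
  s_203 = 70;  s_204 = 74;  s_205 = 37;  s_206 = 89;  s_207 = 50;  s_208 = 55
  s_209 = 48;  s_210 = 75;  s_211 = 70;  s_212 = 19;  s_213 = 81;  s_214 = 52
  s_215 = 91;  s_216 = 58;  s_217 = 33;  s_218 = 59;  s_219 = 95;  s_220 = 87
  s_221 = 0;  s_222 = 15;  s_223 = 79;  s_224 = 31;  s_225 = 28;  s_226 = 93
  s_227 = 13;  s_228 = 9;  s_229 = 30;  s_230 = 53;  s_231 = 20;  s_232 = 57
  s_233 = 17;  s_234 = 90;  s_235 = 76;  s_236 = 80;  s_237 = 93;  s_238 = 22
  s_239 = 52;  s_240 = 5;  s_241 = 77;  s_242 = 31;  s_243 = 28;  s_244 = 8
  s_245 = 54;  s_246 = 89;  s_247 = 35;  s_248 = 41;  s_249 = 13;  s_250 = 86
  s_251 = 19;  s_252 = 48;  s_253 = 60;  s_254 = 45;  s_255 = 37;  s_256 = 64
  s_257 = 45;  s_258 = 19;  s_259 = 34;  s_260 = 31;  s_261 = 21;  s_262 = 29
  s_263 = 92;  s_264 = 20;  s_265 = 24;  s_266 = 76;  s_267 = 4;  s_268 = 89
  s_269 = 53;  s_270 = 33;  s_271 = 29;  s_272 = 1;  s_273 = 46;  s_274 = 80
  s_275 = 26;  s_276 = 12;  s_277 = 75;  s_278 = 96;  s_279 = 23;  s_280 = 85
  s_281 = 45;  s_282 = 21;  s_283 = 59;  s_284 = 22;  s_285 = 81;  s_286 = 26
  s_287 = 35;  s_288 = 61;  s_289 = 55;  s_290 = 91;  s_291 = 11;  s_292 = 47
  s_293 = 63;  s_294 = 90;  s_295 = 34;  s_296 = 64;  s_297 = 80;  s_298 = 72
  s_299 = 50;  s_300 = 6;  s_301 = 63;  s_302 = 57;  s_303 = 1;  s_304 = 29
  s_305 = 88;  s_306 = 45;  s_307 = 58;  s_308 = 75;  s_309 = 46;  s_310 = 81
  s_311 = 32;  s_312 = 90;  s_313 = 21;  s_314 = 69;  s_315 = 80;  s_316 = 24
  s_317 = 84;  s_318 = 28;  s_319 = 52;  s_320 = 20;  s_321 = 72;  s_322 = 26
  s_323 = 87;  s_324 = 23;  s_325 = 80;  s_326 = 93;  s_327 = 30;  s_328 = 58
  s_329 = 31;  s_330 = 72;  s_331 = 23;  s_332 = 25;  s_333 = 8;  s_334 = 67
  s_335 = 93;  s_336 = 96;  s_337 = 60;  s_338 = 17;  s_339 = 1;  s_340 = 83
  s_341 = 41;  s_342 = 45;  s_343 = 94;  s_344 = 45;  s_345 = 39;  s_346 = 87
  s_347 = 3;  s_348 = 38;  s_349 = 18;  s_350 = 79;  s_351 = 81;  s_352 = 85
  s_353 = 4;  s_354 = 34;  s_355 = 55;  s_356 = 81;  s_357 = 47;  s_358 = 24
  s_359 = 55;  s_360 = 93;  s_361 = 2;  s_362 = 11;  s_363 = 13;  s_364 = 70
  s_365 = 29;  s_366 = 94;  s_367 = 49;  s_368 = 56;  s_369 = 70;  s_370 = 86
  s_371 = 54;  s_372 = 90;  s_373 = 42;  s_374 = 1
s_375 = 73·1 + 66·42 + 40·90 + 79·54 + 58·86 = 82
s_376 = 73·82 + 66·1 + 40·42 + 79·90 + 58·54 = 29

29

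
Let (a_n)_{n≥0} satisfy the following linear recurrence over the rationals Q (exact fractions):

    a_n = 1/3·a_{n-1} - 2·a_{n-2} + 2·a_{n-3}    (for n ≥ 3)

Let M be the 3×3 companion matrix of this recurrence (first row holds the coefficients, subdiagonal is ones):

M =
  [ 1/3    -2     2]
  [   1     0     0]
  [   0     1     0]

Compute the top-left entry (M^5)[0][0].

-881/243

(M^5)[0][0] is the top entry after applying M 5 times to the unit state (1, 0, 0). Equivalently it is h_{7} for the auxiliary sequence (h_n) obeying the same recurrence with h_2 = 1 and h_i = 0 for 0 ≤ i < 2:
h_3 = 1/3·1 + -2·0 + 2·0 = 1/3
h_4 = 1/3·1/3 + -2·1 + 2·0 = -17/9
h_5 = 1/3·-17/9 + -2·1/3 + 2·1 = 19/27
h_6 = 1/3·19/27 + -2·-17/9 + 2·1/3 = 379/81
h_7 = 1/3·379/81 + -2·19/27 + 2·-17/9 = -881/243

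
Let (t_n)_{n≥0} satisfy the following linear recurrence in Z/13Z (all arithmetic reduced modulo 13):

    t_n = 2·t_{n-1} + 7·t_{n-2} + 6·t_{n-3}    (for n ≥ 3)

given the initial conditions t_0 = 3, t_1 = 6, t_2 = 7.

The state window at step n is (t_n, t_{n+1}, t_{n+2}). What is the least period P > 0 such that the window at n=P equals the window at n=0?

n=0: window = (3, 6, 7)
n=1: window = (6, 7, 9)
n=2: window = (7, 9, 12)
n=3: window = (9, 12, 12)
n=4: window = (12, 12, 6)
n=5: window = (12, 6, 12)
n=6: window = (6, 12, 8)
n=7: window = (12, 8, 6)
n=8: window = (8, 6, 10)
n=9: window = (6, 10, 6)
n=10: window = (10, 6, 1)
n=11: window = (6, 1, 0)
n=12: window = (1, 0, 4)
n=13: window = (0, 4, 1)
n=14: window = (4, 1, 4)
n=15: window = (1, 4, 0)
n=16: window = (4, 0, 8)
n=17: window = (0, 8, 1)
n=18: window = (8, 1, 6)
n=19: window = (1, 6, 2)
n=20: window = (6, 2, 0)
n=21: window = (2, 0, 11)
n=22: window = (0, 11, 8)
n=23: window = (11, 8, 2)
n=24: window = (8, 2, 9)
n=25: window = (2, 9, 2)
n=26: window = (9, 2, 1)
n=27: window = (2, 1, 5)
n=28: window = (1, 5, 3)
n=29: window = (5, 3, 8)
n=30: window = (3, 8, 2)
n=31: window = (8, 2, 0)
n=32: window = (2, 0, 10)
n=33: window = (0, 10, 6)
n=34: window = (10, 6, 4)
n=35: window = (6, 4, 6)
n=36: window = (4, 6, 11)
n=37: window = (6, 11, 10)
n=38: window = (11, 10, 3)
n=39: window = (10, 3, 12)
n=40: window = (3, 12, 1)
…
n=2194: window = (0, 0, 3)
n=2195: window = (0, 3, 6)
n=2196: window = (3, 6, 7)
window at n=2196 equals window at n=0 → period = 2196

2196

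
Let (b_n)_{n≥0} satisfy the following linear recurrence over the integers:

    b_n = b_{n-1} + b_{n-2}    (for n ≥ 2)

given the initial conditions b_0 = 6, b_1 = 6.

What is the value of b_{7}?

126

b_2 = 1·6 + 1·6 = 12
b_3 = 1·12 + 1·6 = 18
b_4 = 1·18 + 1·12 = 30
b_5 = 1·30 + 1·18 = 48
b_6 = 1·48 + 1·30 = 78
b_7 = 1·78 + 1·48 = 126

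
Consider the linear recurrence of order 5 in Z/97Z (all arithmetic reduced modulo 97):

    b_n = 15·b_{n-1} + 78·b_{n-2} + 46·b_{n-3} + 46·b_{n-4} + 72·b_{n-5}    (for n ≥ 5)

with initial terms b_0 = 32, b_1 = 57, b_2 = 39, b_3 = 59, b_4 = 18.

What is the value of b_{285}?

23

b_5 = 15·18 + 78·59 + 46·39 + 46·57 + 72·32 = 49
b_6 = 15·49 + 78·18 + 46·59 + 46·39 + 72·57 = 81
b_7 = 15·81 + 78·49 + 46·18 + 46·59 + 72·39 = 38
b_8 = 15·38 + 78·81 + 46·49 + 46·18 + 72·59 = 56
b_9 = 15·56 + 78·38 + 46·81 + 46·49 + 72·18 = 22
b_10 = 15·22 + 78·56 + 46·38 + 46·81 + 72·49 = 23
Continuing the recurrence:
  b_11 = 92;  b_12 = 89;  b_13 = 63;  b_14 = 17;  b_15 = 19;  b_16 = 95
  b_17 = 94;  b_18 = 74;  b_19 = 69;  b_20 = 88;  b_21 = 27;  b_22 = 51
  b_23 = 95;  b_24 = 44;  b_25 = 49;  b_26 = 23;  b_27 = 71;  b_28 = 9
  b_29 = 28;  b_30 = 50;  b_31 = 25;  b_32 = 31;  b_33 = 55;  b_34 = 76
  b_35 = 63;  b_36 = 19;  b_37 = 71;  b_38 = 0;  b_39 = 38;  b_40 = 31
  b_41 = 12;  b_42 = 49;  b_43 = 92;  b_44 = 22;  b_45 = 31;  b_46 = 25
  b_47 = 22;  b_48 = 90;  b_49 = 48;  b_50 = 9;  b_51 = 64;  b_52 = 88
  b_53 = 88;  b_54 = 60;  b_55 = 78;  b_56 = 27;  b_57 = 39;  b_58 = 49
  b_59 = 26;  b_60 = 60;  b_61 = 93;  b_62 = 14;  b_63 = 10;  b_64 = 64
  b_65 = 21;  b_66 = 12;  b_67 = 22;  b_68 = 76;  b_69 = 58;  b_70 = 77
  b_71 = 90;  b_72 = 69;  b_73 = 46;  b_74 = 82;  b_75 = 22;  b_76 = 66
  b_77 = 79;  b_78 = 73;  b_79 = 40;  b_80 = 95;  b_81 = 90;  b_82 = 52
  b_83 = 60;  b_84 = 50;  b_85 = 81;  b_86 = 63;  b_87 = 62;  b_88 = 88
  b_89 = 84;  b_90 = 15;  b_91 = 74;  b_92 = 9;  b_93 = 16;  b_94 = 26
  b_95 = 37;  b_96 = 40;  b_97 = 52;  b_98 = 93;  b_99 = 1;  b_100 = 3
  b_101 = 70;  b_102 = 40;  b_103 = 39;  b_104 = 54;  b_105 = 10;  b_106 = 38
  b_107 = 69;  b_108 = 51;  b_109 = 21;  b_110 = 41;  b_111 = 33;  b_112 = 42
  b_113 = 28;  b_114 = 76;  b_115 = 26;  b_116 = 80;  b_117 = 75;  b_118 = 8
  b_119 = 22;  b_120 = 62;  b_121 = 2;  b_122 = 6;  b_123 = 30;  b_124 = 14
  b_125 = 10;  b_126 = 35;  b_127 = 75;  b_128 = 38;  b_129 = 89;  b_130 = 88
  b_131 = 72;  b_132 = 77;  b_133 = 92;  b_134 = 8;  b_135 = 19;  b_136 = 93
  b_137 = 23;  b_138 = 42;  b_139 = 4;  b_140 = 49;  b_141 = 63;  b_142 = 3
  b_143 = 42;  b_144 = 96;  b_145 = 28;  b_146 = 61;  b_147 = 60;  b_148 = 30
  b_149 = 34;  b_150 = 53;  b_151 = 48;  b_152 = 90;  b_153 = 4;  b_154 = 12
  b_155 = 83;  b_156 = 67;  b_157 = 48;  b_158 = 31;  b_159 = 42;  b_160 = 55
  b_161 = 46;  b_162 = 57;  b_163 = 79;  b_164 = 12;  b_165 = 5;  b_166 = 6
  b_167 = 40;  b_168 = 69;  b_169 = 93;  b_170 = 38;  b_171 = 78;  b_172 = 13
  b_173 = 7;  b_174 = 56;  b_175 = 63;  b_176 = 15;  b_177 = 49;  b_178 = 26
  b_179 = 95;  b_180 = 69;  b_181 = 74;  b_182 = 66;  b_183 = 76;  b_184 = 15
  b_185 = 4;  b_186 = 92;  b_187 = 57;  b_188 = 21;  b_189 = 72;  b_190 = 63
  b_191 = 89;  b_192 = 81;  b_193 = 68;  b_194 = 17;  b_195 = 67;  b_196 = 73
  b_197 = 58;  b_198 = 95;  b_199 = 33;  b_200 = 34;  b_201 = 52;  b_202 = 13
  b_203 = 11;  b_204 = 42;  b_205 = 39;  b_206 = 76;  b_207 = 87;  b_208 = 14
  b_209 = 81;  b_210 = 3;  b_211 = 88;  b_212 = 63;  b_213 = 71;  b_214 = 89
  b_215 = 67;  b_216 = 77;  b_217 = 41;  b_218 = 91;  b_219 = 38;  b_220 = 72
  b_221 = 43;  b_222 = 15;  b_223 = 59;  b_224 = 90;  b_225 = 30;  b_226 = 2
  b_227 = 22;  b_228 = 69;  b_229 = 33;  b_230 = 23;  b_231 = 71;  b_232 = 17
  b_233 = 48;  b_234 = 16;  b_235 = 85;  b_236 = 52;  b_237 = 35;  b_238 = 73
  b_239 = 27;  b_240 = 22;  b_241 = 90;  b_242 = 1;  b_243 = 92;  b_244 = 18
  b_245 = 24;  b_246 = 9;  b_247 = 58;  b_248 = 40;  b_249 = 81;  b_250 = 27
  b_251 = 45;  b_252 = 10;  b_253 = 62;  b_254 = 87;  b_255 = 42;  b_256 = 0
  b_257 = 83;  b_258 = 3;  b_259 = 68;  b_260 = 45;  b_261 = 41;  b_262 = 78
  b_263 = 82;  b_264 = 64;  b_265 = 65;  b_266 = 80;  b_267 = 75;  b_268 = 94
  b_269 = 11;  b_270 = 4;  b_271 = 96;  b_272 = 51;  b_273 = 94;  b_274 = 13
  b_275 = 27;  b_276 = 63;  b_277 = 5;  b_278 = 17;  b_279 = 95;  b_280 = 63
  b_281 = 32;  b_282 = 42;  b_283 = 75
b_284 = 15·75 + 78·42 + 46·32 + 46·63 + 72·95 = 91
b_285 = 15·91 + 78·75 + 46·42 + 46·32 + 72·63 = 23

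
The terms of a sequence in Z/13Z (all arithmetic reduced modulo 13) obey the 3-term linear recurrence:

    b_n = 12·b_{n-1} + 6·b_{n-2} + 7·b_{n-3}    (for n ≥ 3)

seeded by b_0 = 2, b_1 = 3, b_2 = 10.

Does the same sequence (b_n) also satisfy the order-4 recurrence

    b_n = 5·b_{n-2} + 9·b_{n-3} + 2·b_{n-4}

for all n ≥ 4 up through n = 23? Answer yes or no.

no

Terms b_0..b_23: 2, 3, 10, 9, 7, 0, 1, 9, 10, 12, 7, 5, 4, 10, 10, 0, 0, 5, 8, 9, 9, 10, 3, 3
n=4: candidate gives 3, actual b_4 = 7 ✗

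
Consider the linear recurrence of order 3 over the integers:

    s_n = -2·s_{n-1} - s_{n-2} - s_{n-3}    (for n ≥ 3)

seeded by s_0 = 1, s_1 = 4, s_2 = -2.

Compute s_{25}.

178364

s_3 = -2·-2 + -1·4 + -1·1 = -1
s_4 = -2·-1 + -1·-2 + -1·4 = 0
s_5 = -2·0 + -1·-1 + -1·-2 = 3
s_6 = -2·3 + -1·0 + -1·-1 = -5
s_7 = -2·-5 + -1·3 + -1·0 = 7
s_8 = -2·7 + -1·-5 + -1·3 = -12
s_9 = -2·-12 + -1·7 + -1·-5 = 22
s_10 = -2·22 + -1·-12 + -1·7 = -39
s_11 = -2·-39 + -1·22 + -1·-12 = 68
s_12 = -2·68 + -1·-39 + -1·22 = -119
s_13 = -2·-119 + -1·68 + -1·-39 = 209
s_14 = -2·209 + -1·-119 + -1·68 = -367
s_15 = -2·-367 + -1·209 + -1·-119 = 644
s_16 = -2·644 + -1·-367 + -1·209 = -1130
s_17 = -2·-1130 + -1·644 + -1·-367 = 1983
s_18 = -2·1983 + -1·-1130 + -1·644 = -3480
s_19 = -2·-3480 + -1·1983 + -1·-1130 = 6107
s_20 = -2·6107 + -1·-3480 + -1·1983 = -10717
s_21 = -2·-10717 + -1·6107 + -1·-3480 = 18807
s_22 = -2·18807 + -1·-10717 + -1·6107 = -33004
s_23 = -2·-33004 + -1·18807 + -1·-10717 = 57918
s_24 = -2·57918 + -1·-33004 + -1·18807 = -101639
s_25 = -2·-101639 + -1·57918 + -1·-33004 = 178364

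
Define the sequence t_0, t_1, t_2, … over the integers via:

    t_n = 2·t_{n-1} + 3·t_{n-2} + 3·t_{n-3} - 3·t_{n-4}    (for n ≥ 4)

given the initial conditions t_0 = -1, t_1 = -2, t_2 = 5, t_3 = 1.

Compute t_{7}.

463

t_4 = 2·1 + 3·5 + 3·-2 + -3·-1 = 14
t_5 = 2·14 + 3·1 + 3·5 + -3·-2 = 52
t_6 = 2·52 + 3·14 + 3·1 + -3·5 = 134
t_7 = 2·134 + 3·52 + 3·14 + -3·1 = 463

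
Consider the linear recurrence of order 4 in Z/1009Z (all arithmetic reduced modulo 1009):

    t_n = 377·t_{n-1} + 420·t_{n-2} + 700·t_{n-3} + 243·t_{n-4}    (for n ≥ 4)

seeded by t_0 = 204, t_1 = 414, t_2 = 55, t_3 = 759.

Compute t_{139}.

169

t_4 = 377·759 + 420·55 + 700·414 + 243·204 = 837
t_5 = 377·837 + 420·759 + 700·55 + 243·414 = 537
t_6 = 377·537 + 420·837 + 700·759 + 243·55 = 862
t_7 = 377·862 + 420·537 + 700·837 + 243·759 = 70
t_8 = 377·70 + 420·862 + 700·537 + 243·837 = 90
t_9 = 377·90 + 420·70 + 700·862 + 243·537 = 111
Continuing the recurrence:
  t_10 = 98;  t_11 = 118;  t_12 = 569;  t_13 = 442;  t_14 = 465;  t_15 = 899
  t_16 = 133;  t_17 = 959;  t_18 = 357;  t_19 = 357;  t_20 = 337;  t_21 = 149
  t_22 = 603;  t_23 = 99;  t_24 = 526;  t_25 = 970;  t_26 = 284;  t_27 = 643
  t_28 = 87;  t_29 = 799;  t_30 = 234;  t_31 = 232;  t_32 = 354;  t_33 = 608
  t_34 = 839;  t_35 = 27;  t_36 = 387;  t_37 = 327;  t_38 = 60;  t_39 = 524
  t_40 = 829;  t_41 = 242;  t_42 = 477;  t_43 = 281;  t_44 = 85;  t_45 = 938
  t_46 = 682;  t_47 = 918;  t_48 = 99;  t_49 = 155;  t_50 = 241;  t_51 = 335
  t_52 = 868;  t_53 = 289;  t_54 = 745;  t_55 = 521;  t_56 = 315;  t_57 = 13
  t_58 = 852;  t_59 = 764;  t_60 = 997;  t_61 = 752;  t_62 = 201;  t_63 = 802
  t_64 = 140;  t_65 = 702;  t_66 = 372;  t_67 = 481;  t_68 = 302;  t_69 = 200
  t_70 = 729;  t_71 = 996;  t_72 = 75;  t_73 = 531;  t_74 = 170;  t_75 = 454
  t_76 = 849;  t_77 = 18;  t_78 = 32;  t_79 = 793;  t_80 = 574;  t_81 = 93
  t_82 = 538;  t_83 = 933;  t_84 = 308;  t_85 = 84;  t_86 = 438;  t_87 = 1001
  t_88 = 789;  t_89 = 570;  t_90 = 335;  t_91 = 888;  t_92 = 699;  t_93 = 493
  t_94 = 907;  t_95 = 905;  t_96 = 48;  t_97 = 617;  t_98 = 806;  t_99 = 236
  t_100 = 289;  t_101 = 987;  t_102 = 923;  t_103 = 42;  t_104 = 235;  t_105 = 329
  t_106 = 174;  t_107 = 109;  t_108 = 1005;  t_109 = 832;  t_110 = 732;  t_111 = 304
  t_112 = 530;  t_113 = 778;  t_114 = 500;  t_115 = 573;  t_116 = 610;  t_117 = 684
  t_118 = 425;  t_119 = 708;  t_120 = 888;  t_121 = 74;  t_122 = 823;  t_123 = 879
  t_124 = 203;  t_125 = 523;  t_126 = 937;  t_127 = 326;  t_128 = 564;  t_129 = 439
  t_130 = 624;  t_131 = 681;  t_132 = 583;  t_133 = 937;  t_134 = 506;  t_135 = 562
  t_136 = 64;  t_137 = 553
t_138 = 377·553 + 420·64 + 700·562 + 243·506 = 14
t_139 = 377·14 + 420·553 + 700·64 + 243·562 = 169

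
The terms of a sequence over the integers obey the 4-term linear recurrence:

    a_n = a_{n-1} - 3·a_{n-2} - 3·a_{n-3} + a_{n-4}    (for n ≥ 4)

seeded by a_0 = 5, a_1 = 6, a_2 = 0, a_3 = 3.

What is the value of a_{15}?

a_4 = 1·3 + -3·0 + -3·6 + 1·5 = -10
a_5 = 1·-10 + -3·3 + -3·0 + 1·6 = -13
a_6 = 1·-13 + -3·-10 + -3·3 + 1·0 = 8
a_7 = 1·8 + -3·-13 + -3·-10 + 1·3 = 80
a_8 = 1·80 + -3·8 + -3·-13 + 1·-10 = 85
a_9 = 1·85 + -3·80 + -3·8 + 1·-13 = -192
a_10 = 1·-192 + -3·85 + -3·80 + 1·8 = -679
a_11 = 1·-679 + -3·-192 + -3·85 + 1·80 = -278
a_12 = 1·-278 + -3·-679 + -3·-192 + 1·85 = 2420
a_13 = 1·2420 + -3·-278 + -3·-679 + 1·-192 = 5099
a_14 = 1·5099 + -3·2420 + -3·-278 + 1·-679 = -2006
a_15 = 1·-2006 + -3·5099 + -3·2420 + 1·-278 = -24841

-24841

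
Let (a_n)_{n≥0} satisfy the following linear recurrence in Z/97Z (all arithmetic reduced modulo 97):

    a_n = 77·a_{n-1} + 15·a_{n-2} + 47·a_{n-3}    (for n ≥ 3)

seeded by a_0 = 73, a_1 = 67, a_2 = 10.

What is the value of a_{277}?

a_3 = 77·10 + 15·67 + 47·73 = 65
a_4 = 77·65 + 15·10 + 47·67 = 59
a_5 = 77·59 + 15·65 + 47·10 = 71
a_6 = 77·71 + 15·59 + 47·65 = 95
a_7 = 77·95 + 15·71 + 47·59 = 95
a_8 = 77·95 + 15·95 + 47·71 = 49
Continuing the recurrence:
  a_9 = 60;  a_10 = 23;  a_11 = 27;  a_12 = 6;  a_13 = 8;  a_14 = 35
  a_15 = 90;  a_16 = 71;  a_17 = 23;  a_18 = 82;  a_19 = 5;  a_20 = 77
  a_21 = 61;  a_22 = 73;  a_23 = 67;  a_24 = 3;  a_25 = 11;  a_26 = 64
  a_27 = 93;  a_28 = 5;  a_29 = 35;  a_30 = 60;  a_31 = 45;  a_32 = 93
  a_33 = 83;  a_34 = 7;  a_35 = 44;  a_36 = 22;  a_37 = 64;  a_38 = 51
  a_39 = 4;  a_40 = 7;  a_41 = 86;  a_42 = 28;  a_43 = 89;  a_44 = 63
  a_45 = 33;  a_46 = 6;  a_47 = 38;  a_48 = 8;  a_49 = 13;  a_50 = 94
  a_51 = 49;  a_52 = 71;  a_53 = 47;  a_54 = 3;  a_55 = 5;  a_56 = 20
  a_57 = 10;  a_58 = 44;  a_59 = 16;  a_60 = 34;  a_61 = 76;  a_62 = 33
  a_63 = 41;  a_64 = 46;  a_65 = 82;  a_66 = 7;  a_67 = 51;  a_68 = 29
  a_69 = 29;  a_70 = 21;  a_71 = 20;  a_72 = 17;  a_73 = 74;  a_74 = 6
  a_75 = 43;  a_76 = 89;  a_77 = 20;  a_78 = 46;  a_79 = 71;  a_80 = 16
  a_81 = 94;  a_82 = 48;  a_83 = 38;  a_84 = 13;  a_85 = 44;  a_86 = 34
  a_87 = 9;  a_88 = 70;  a_89 = 42;  a_90 = 51;  a_91 = 87;  a_92 = 29
  a_93 = 18;  a_94 = 90;  a_95 = 27;  a_96 = 7;  a_97 = 33;  a_98 = 35
  a_99 = 27;  a_100 = 81;  a_101 = 42;  a_102 = 92;  a_103 = 75;  a_104 = 11
  a_105 = 88;  a_106 = 87;  a_107 = 0;  a_108 = 9;  a_109 = 29;  a_110 = 40
  a_111 = 58;  a_112 = 27;  a_113 = 76;  a_114 = 59;  a_115 = 65;  a_116 = 53
  a_117 = 69;  a_118 = 45;  a_119 = 7;  a_120 = 92;  a_121 = 89;  a_122 = 26
  a_123 = 95;  a_124 = 54;  a_125 = 15;  a_126 = 28;  a_127 = 69;  a_128 = 36
  a_129 = 79;  a_130 = 69;  a_131 = 42;  a_132 = 28;  a_133 = 15;  a_134 = 57
  a_135 = 13;  a_136 = 39;  a_137 = 57;  a_138 = 56;  a_139 = 16;  a_140 = 95
  a_141 = 2;  a_142 = 3;  a_143 = 70;  a_144 = 0;  a_145 = 27;  a_146 = 34
  a_147 = 16;  a_148 = 4;  a_149 = 12;  a_150 = 87;  a_151 = 83;  a_152 = 15
  a_153 = 87;  a_154 = 58;  a_155 = 74;  a_156 = 84;  a_157 = 22;  a_158 = 30
  a_159 = 89;  a_160 = 92;  a_161 = 32;  a_162 = 73;  a_163 = 46;  a_164 = 30
  a_165 = 29;  a_166 = 92;  a_167 = 5;  a_168 = 24;  a_169 = 39;  a_170 = 9
  a_171 = 78;  a_172 = 20;  a_173 = 29;  a_174 = 88;  a_175 = 3;  a_176 = 4
  a_177 = 27;  a_178 = 49;  a_179 = 1;  a_180 = 44;  a_181 = 80;  a_182 = 77
  a_183 = 79;  a_184 = 37;  a_185 = 87;  a_186 = 6;  a_187 = 14;  a_188 = 19
  a_189 = 15;  a_190 = 61;  a_191 = 92;  a_192 = 71;  a_193 = 14;  a_194 = 65
  a_195 = 16;  a_196 = 52;  a_197 = 24;  a_198 = 82;  a_199 = 0;  a_200 = 30
  a_201 = 53;  a_202 = 69;  a_203 = 49;  a_204 = 24;  a_205 = 6;  a_206 = 21
  a_207 = 22;  a_208 = 60;  a_209 = 20;  a_210 = 79;  a_211 = 85;  a_212 = 37
  a_213 = 77;  a_214 = 3;  a_215 = 21;  a_216 = 43;  a_217 = 81;  a_218 = 12
  a_219 = 86;  a_220 = 36;  a_221 = 67;  a_222 = 41;  a_223 = 34;  a_224 = 77
  a_225 = 24;  a_226 = 42;  a_227 = 35;  a_228 = 88;  a_229 = 60;  a_230 = 19
  a_231 = 0;  a_232 = 1;  a_233 = 0;  a_234 = 15;  a_235 = 38;  a_236 = 47
  a_237 = 44;  a_238 = 59;  a_239 = 40;  a_240 = 19;  a_241 = 83;  a_242 = 20
  a_243 = 89;  a_244 = 93;  a_245 = 27;  a_246 = 91;  a_247 = 46;  a_248 = 65
  a_249 = 78;  a_250 = 25;  a_251 = 39;  a_252 = 60;  a_253 = 75;  a_254 = 69
  a_255 = 43;  a_256 = 14;  a_257 = 19;  a_258 = 8;  a_259 = 7;  a_260 = 0
  a_261 = 93;  a_262 = 21;  a_263 = 5;  a_264 = 27;  a_265 = 37;  a_266 = 94
  a_267 = 41;  a_268 = 1;  a_269 = 66;  a_270 = 40;  a_271 = 43;  a_272 = 29
  a_273 = 5;  a_274 = 28;  a_275 = 5
a_276 = 77·5 + 15·28 + 47·5 = 70
a_277 = 77·70 + 15·5 + 47·28 = 88

88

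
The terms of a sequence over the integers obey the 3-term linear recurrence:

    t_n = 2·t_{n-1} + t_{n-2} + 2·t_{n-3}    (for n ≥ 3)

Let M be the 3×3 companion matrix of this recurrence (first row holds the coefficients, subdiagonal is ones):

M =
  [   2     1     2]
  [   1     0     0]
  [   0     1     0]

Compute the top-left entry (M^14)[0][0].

(M^14)[0][0] is the top entry after applying M 14 times to the unit state (1, 0, 0). Equivalently it is h_{16} for the auxiliary sequence (h_n) obeying the same recurrence with h_2 = 1 and h_i = 0 for 0 ≤ i < 2:
h_3 = 2·1 + 1·0 + 2·0 = 2
h_4 = 2·2 + 1·1 + 2·0 = 5
h_5 = 2·5 + 1·2 + 2·1 = 14
h_6 = 2·14 + 1·5 + 2·2 = 37
h_7 = 2·37 + 1·14 + 2·5 = 98
h_8 = 2·98 + 1·37 + 2·14 = 261
h_9 = 2·261 + 1·98 + 2·37 = 694
h_10 = 2·694 + 1·261 + 2·98 = 1845
h_11 = 2·1845 + 1·694 + 2·261 = 4906
h_12 = 2·4906 + 1·1845 + 2·694 = 13045
h_13 = 2·13045 + 1·4906 + 2·1845 = 34686
h_14 = 2·34686 + 1·13045 + 2·4906 = 92229
h_15 = 2·92229 + 1·34686 + 2·13045 = 245234
h_16 = 2·245234 + 1·92229 + 2·34686 = 652069

652069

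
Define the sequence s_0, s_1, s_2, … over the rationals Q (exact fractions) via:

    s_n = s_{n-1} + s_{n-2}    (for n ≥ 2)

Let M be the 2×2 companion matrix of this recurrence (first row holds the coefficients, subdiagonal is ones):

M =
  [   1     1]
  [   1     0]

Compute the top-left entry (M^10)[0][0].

89

(M^10)[0][0] is the top entry after applying M 10 times to the unit state (1, 0). Equivalently it is h_{11} for the auxiliary sequence (h_n) obeying the same recurrence with h_1 = 1 and h_i = 0 for 0 ≤ i < 1:
h_2 = 1·1 + 1·0 = 1
h_3 = 1·1 + 1·1 = 2
h_4 = 1·2 + 1·1 = 3
h_5 = 1·3 + 1·2 = 5
h_6 = 1·5 + 1·3 = 8
h_7 = 1·8 + 1·5 = 13
h_8 = 1·13 + 1·8 = 21
h_9 = 1·21 + 1·13 = 34
h_10 = 1·34 + 1·21 = 55
h_11 = 1·55 + 1·34 = 89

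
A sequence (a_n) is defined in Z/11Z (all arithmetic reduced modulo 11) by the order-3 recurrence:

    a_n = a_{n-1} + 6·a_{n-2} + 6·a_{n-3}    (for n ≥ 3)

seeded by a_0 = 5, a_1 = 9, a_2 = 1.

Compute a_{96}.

0

a_3 = 1·1 + 6·9 + 6·5 = 8
a_4 = 1·8 + 6·1 + 6·9 = 2
a_5 = 1·2 + 6·8 + 6·1 = 1
a_6 = 1·1 + 6·2 + 6·8 = 6
a_7 = 1·6 + 6·1 + 6·2 = 2
a_8 = 1·2 + 6·6 + 6·1 = 0
a_9 = 1·0 + 6·2 + 6·6 = 4
a_10 = 1·4 + 6·0 + 6·2 = 5
a_11 = 1·5 + 6·4 + 6·0 = 7
a_12 = 1·7 + 6·5 + 6·4 = 6
a_13 = 1·6 + 6·7 + 6·5 = 1
a_14 = 1·1 + 6·6 + 6·7 = 2
a_15 = 1·2 + 6·1 + 6·6 = 0
a_16 = 1·0 + 6·2 + 6·1 = 7
a_17 = 1·7 + 6·0 + 6·2 = 8
a_18 = 1·8 + 6·7 + 6·0 = 6
a_19 = 1·6 + 6·8 + 6·7 = 8
a_20 = 1·8 + 6·6 + 6·8 = 4
a_21 = 1·4 + 6·8 + 6·6 = 0
a_22 = 1·0 + 6·4 + 6·8 = 6
a_23 = 1·6 + 6·0 + 6·4 = 8
a_24 = 1·8 + 6·6 + 6·0 = 0
a_25 = 1·0 + 6·8 + 6·6 = 7
a_26 = 1·7 + 6·0 + 6·8 = 0
a_27 = 1·0 + 6·7 + 6·0 = 9
a_28 = 1·9 + 6·0 + 6·7 = 7
a_29 = 1·7 + 6·9 + 6·0 = 6
a_30 = 1·6 + 6·7 + 6·9 = 3
a_31 = 1·3 + 6·6 + 6·7 = 4
a_32 = 1·4 + 6·3 + 6·6 = 3
a_33 = 1·3 + 6·4 + 6·3 = 1
a_34 = 1·1 + 6·3 + 6·4 = 10
a_35 = 1·10 + 6·1 + 6·3 = 1
a_36 = 1·1 + 6·10 + 6·1 = 1
a_37 = 1·1 + 6·1 + 6·10 = 1
a_38 = 1·1 + 6·1 + 6·1 = 2
a_39 = 1·2 + 6·1 + 6·1 = 3
a_40 = 1·3 + 6·2 + 6·1 = 10
a_41 = 1·10 + 6·3 + 6·2 = 7
a_42 = 1·7 + 6·10 + 6·3 = 8
a_43 = 1·8 + 6·7 + 6·10 = 0
a_44 = 1·0 + 6·8 + 6·7 = 2
a_45 = 1·2 + 6·0 + 6·8 = 6
a_46 = 1·6 + 6·2 + 6·0 = 7
a_47 = 1·7 + 6·6 + 6·2 = 0
a_48 = 1·0 + 6·7 + 6·6 = 1
a_49 = 1·1 + 6·0 + 6·7 = 10
a_50 = 1·10 + 6·1 + 6·0 = 5
a_51 = 1·5 + 6·10 + 6·1 = 5
a_52 = 1·5 + 6·5 + 6·10 = 7
a_53 = 1·7 + 6·5 + 6·5 = 1
a_54 = 1·1 + 6·7 + 6·5 = 7
a_55 = 1·7 + 6·1 + 6·7 = 0
a_56 = 1·0 + 6·7 + 6·1 = 4
a_57 = 1·4 + 6·0 + 6·7 = 2
a_58 = 1·2 + 6·4 + 6·0 = 4
a_59 = 1·4 + 6·2 + 6·4 = 7
a_60 = 1·7 + 6·4 + 6·2 = 10
a_61 = 1·10 + 6·7 + 6·4 = 10
a_62 = 1·10 + 6·10 + 6·7 = 2
a_63 = 1·2 + 6·10 + 6·10 = 1
a_64 = 1·1 + 6·2 + 6·10 = 7
a_65 = 1·7 + 6·1 + 6·2 = 3
a_66 = 1·3 + 6·7 + 6·1 = 7
a_67 = 1·7 + 6·3 + 6·7 = 1
a_68 = 1·1 + 6·7 + 6·3 = 6
a_69 = 1·6 + 6·1 + 6·7 = 10
a_70 = 1·10 + 6·6 + 6·1 = 8
a_71 = 1·8 + 6·10 + 6·6 = 5
a_72 = 1·5 + 6·8 + 6·10 = 3
a_73 = 1·3 + 6·5 + 6·8 = 4
a_74 = 1·4 + 6·3 + 6·5 = 8
a_75 = 1·8 + 6·4 + 6·3 = 6
a_76 = 1·6 + 6·8 + 6·4 = 1
a_77 = 1·1 + 6·6 + 6·8 = 8
a_78 = 1·8 + 6·1 + 6·6 = 6
a_79 = 1·6 + 6·8 + 6·1 = 5
a_80 = 1·5 + 6·6 + 6·8 = 1
a_81 = 1·1 + 6·5 + 6·6 = 1
a_82 = 1·1 + 6·1 + 6·5 = 4
a_83 = 1·4 + 6·1 + 6·1 = 5
a_84 = 1·5 + 6·4 + 6·1 = 2
a_85 = 1·2 + 6·5 + 6·4 = 1
a_86 = 1·1 + 6·2 + 6·5 = 10
a_87 = 1·10 + 6·1 + 6·2 = 6
a_88 = 1·6 + 6·10 + 6·1 = 6
a_89 = 1·6 + 6·6 + 6·10 = 3
a_90 = 1·3 + 6·6 + 6·6 = 9
a_91 = 1·9 + 6·3 + 6·6 = 8
a_92 = 1·8 + 6·9 + 6·3 = 3
a_93 = 1·3 + 6·8 + 6·9 = 6
a_94 = 1·6 + 6·3 + 6·8 = 6
a_95 = 1·6 + 6·6 + 6·3 = 5
a_96 = 1·5 + 6·6 + 6·6 = 0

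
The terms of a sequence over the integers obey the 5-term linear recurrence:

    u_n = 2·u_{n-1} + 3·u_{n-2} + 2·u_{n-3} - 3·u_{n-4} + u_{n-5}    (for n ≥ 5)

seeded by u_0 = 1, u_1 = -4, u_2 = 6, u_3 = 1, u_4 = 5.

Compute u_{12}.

73476

u_5 = 2·5 + 3·1 + 2·6 + -3·-4 + 1·1 = 38
u_6 = 2·38 + 3·5 + 2·1 + -3·6 + 1·-4 = 71
u_7 = 2·71 + 3·38 + 2·5 + -3·1 + 1·6 = 269
u_8 = 2·269 + 3·71 + 2·38 + -3·5 + 1·1 = 813
u_9 = 2·813 + 3·269 + 2·71 + -3·38 + 1·5 = 2466
u_10 = 2·2466 + 3·813 + 2·269 + -3·71 + 1·38 = 7734
u_11 = 2·7734 + 3·2466 + 2·813 + -3·269 + 1·71 = 23756
u_12 = 2·23756 + 3·7734 + 2·2466 + -3·813 + 1·269 = 73476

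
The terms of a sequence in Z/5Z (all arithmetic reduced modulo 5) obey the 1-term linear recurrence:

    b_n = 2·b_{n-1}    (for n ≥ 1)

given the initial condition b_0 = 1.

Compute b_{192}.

1

b_1 = 2·1 = 2
b_2 = 2·2 = 4
b_3 = 2·4 = 3
b_4 = 2·3 = 1
(b_4) = (1) = (b_0), so the sequence has period 4.
192 ≡ 0 (mod 4), hence b_192 = b_0 = 1.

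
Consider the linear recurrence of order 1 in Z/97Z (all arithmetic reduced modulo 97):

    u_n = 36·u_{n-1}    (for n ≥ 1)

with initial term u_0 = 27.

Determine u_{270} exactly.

u_1 = 36·27 = 2
u_2 = 36·2 = 72
u_3 = 36·72 = 70
u_4 = 36·70 = 95
u_5 = 36·95 = 25
u_6 = 36·25 = 27
(u_6) = (27) = (u_0), so the sequence has period 6.
270 ≡ 0 (mod 6), hence u_270 = u_0 = 27.

27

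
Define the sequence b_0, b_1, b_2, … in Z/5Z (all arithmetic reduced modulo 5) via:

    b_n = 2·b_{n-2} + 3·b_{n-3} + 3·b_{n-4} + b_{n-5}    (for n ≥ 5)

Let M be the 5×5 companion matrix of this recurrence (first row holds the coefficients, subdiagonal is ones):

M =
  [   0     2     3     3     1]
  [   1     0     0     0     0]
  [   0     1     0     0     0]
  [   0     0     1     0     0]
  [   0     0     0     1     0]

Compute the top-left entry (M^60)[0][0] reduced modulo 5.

(M^60)[0][0] is the top entry after applying M 60 times to the unit state (1, 0, 0, 0, 0). Equivalently it is h_{64} for the auxiliary sequence (h_n) obeying the same recurrence with h_4 = 1 and h_i = 0 for 0 ≤ i < 4:
h_5 = 0·1 + 2·0 + 3·0 + 3·0 + 1·0 = 0
h_6 = 0·0 + 2·1 + 3·0 + 3·0 + 1·0 = 2
h_7 = 0·2 + 2·0 + 3·1 + 3·0 + 1·0 = 3
h_8 = 0·3 + 2·2 + 3·0 + 3·1 + 1·0 = 2
h_9 = 0·2 + 2·3 + 3·2 + 3·0 + 1·1 = 3
h_10 = 0·3 + 2·2 + 3·3 + 3·2 + 1·0 = 4
h_11 = 0·4 + 2·3 + 3·2 + 3·3 + 1·2 = 3
h_12 = 0·3 + 2·4 + 3·3 + 3·2 + 1·3 = 1
h_13 = 0·1 + 2·3 + 3·4 + 3·3 + 1·2 = 4
h_14 = 0·4 + 2·1 + 3·3 + 3·4 + 1·3 = 1
h_15 = 0·1 + 2·4 + 3·1 + 3·3 + 1·4 = 4
h_16 = 0·4 + 2·1 + 3·4 + 3·1 + 1·3 = 0
h_17 = 0·0 + 2·4 + 3·1 + 3·4 + 1·1 = 4
h_18 = 0·4 + 2·0 + 3·4 + 3·1 + 1·4 = 4
h_19 = 0·4 + 2·4 + 3·0 + 3·4 + 1·1 = 1
h_20 = 0·1 + 2·4 + 3·4 + 3·0 + 1·4 = 4
h_21 = 0·4 + 2·1 + 3·4 + 3·4 + 1·0 = 1
h_22 = 0·1 + 2·4 + 3·1 + 3·4 + 1·4 = 2
h_23 = 0·2 + 2·1 + 3·4 + 3·1 + 1·4 = 1
h_24 = 0·1 + 2·2 + 3·1 + 3·4 + 1·1 = 0
h_25 = 0·0 + 2·1 + 3·2 + 3·1 + 1·4 = 0
h_26 = 0·0 + 2·0 + 3·1 + 3·2 + 1·1 = 0
h_27 = 0·0 + 2·0 + 3·0 + 3·1 + 1·2 = 0
h_28 = 0·0 + 2·0 + 3·0 + 3·0 + 1·1 = 1
(h_24, h_25, h_26, h_27, h_28) = (0, 0, 0, 0, 1) = (h_0, h_1, h_2, h_3, h_4), so the sequence has period 24.
64 ≡ 16 (mod 24), hence h_64 = h_16 = 0.

0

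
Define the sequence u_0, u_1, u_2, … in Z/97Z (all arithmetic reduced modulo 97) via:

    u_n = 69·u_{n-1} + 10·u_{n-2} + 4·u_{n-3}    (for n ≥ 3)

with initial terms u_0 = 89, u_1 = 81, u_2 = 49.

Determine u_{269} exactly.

8

u_3 = 69·49 + 10·81 + 4·89 = 85
u_4 = 69·85 + 10·49 + 4·81 = 83
u_5 = 69·83 + 10·85 + 4·49 = 80
u_6 = 69·80 + 10·83 + 4·85 = 94
u_7 = 69·94 + 10·80 + 4·83 = 52
u_8 = 69·52 + 10·94 + 4·80 = 95
Continuing the recurrence:
  u_9 = 79;  u_10 = 13;  u_11 = 30;  u_12 = 91;  u_13 = 35;  u_14 = 50
  u_15 = 90;  u_16 = 60;  u_17 = 2;  u_18 = 31;  u_19 = 71;  u_20 = 76
  u_21 = 64;  u_22 = 28;  u_23 = 63;  u_24 = 33;  u_25 = 12;  u_26 = 52
  u_27 = 57;  u_28 = 39;  u_29 = 74;  u_30 = 1;  u_31 = 92;  u_32 = 58
  u_33 = 76;  u_34 = 81;  u_35 = 82;  u_36 = 79;  u_37 = 96;  u_38 = 79
  u_39 = 34;  u_40 = 28;  u_41 = 66;  u_42 = 23;  u_43 = 31;  u_44 = 14
  u_45 = 10;  u_46 = 81;  u_47 = 22;  u_48 = 40;  u_49 = 6;  u_50 = 29
  u_51 = 87;  u_52 = 12;  u_53 = 68;  u_54 = 19;  u_55 = 2;  u_56 = 18
  u_57 = 77;  u_58 = 69;  u_59 = 74;  u_60 = 90;  u_61 = 48;  u_62 = 46
  u_63 = 37;  u_64 = 4;  u_65 = 54;  u_66 = 34;  u_67 = 89;  u_68 = 4
  u_69 = 41;  u_70 = 24;  u_71 = 45;  u_72 = 17;  u_73 = 70;  u_74 = 39
  u_75 = 64;  u_76 = 42;  u_77 = 8;  u_78 = 64;  u_79 = 8;  u_80 = 60
  u_81 = 14;  u_82 = 46;  u_83 = 62;  u_84 = 41;  u_85 = 44;  u_86 = 8
  u_87 = 89;  u_88 = 92;  u_89 = 92;  u_90 = 58;  u_91 = 52;  u_92 = 74
  u_93 = 38;  u_94 = 78;  u_95 = 44;  u_96 = 88;  u_97 = 34;  u_98 = 7
  u_99 = 11;  u_100 = 92;  u_101 = 84;  u_102 = 67;  u_103 = 11;  u_104 = 19
  u_105 = 40;  u_106 = 84;  u_107 = 64;  u_108 = 81;  u_109 = 66;  u_110 = 91
  u_111 = 85;  u_112 = 55;  u_113 = 62;  u_114 = 27;  u_115 = 84;  u_116 = 9
  u_117 = 17;  u_118 = 47;  u_119 = 54;  u_120 = 93;  u_121 = 64;  u_122 = 33
  u_123 = 88;  u_124 = 62;  u_125 = 52;  u_126 = 1;  u_127 = 61;  u_128 = 62
  u_129 = 42;  u_130 = 76;  u_131 = 92;  u_132 = 1;  u_133 = 32;  u_134 = 64
  u_135 = 84;  u_136 = 65;  u_137 = 52;  u_138 = 15;  u_139 = 69;  u_140 = 75
  u_141 = 8;  u_142 = 26;  u_143 = 40;  u_144 = 45;  u_145 = 20;  u_146 = 50
  u_147 = 47;  u_148 = 40;  u_149 = 35;  u_150 = 93;  u_151 = 40;  u_152 = 47
  u_153 = 38;  u_154 = 51;  u_155 = 13;  u_156 = 7;  u_157 = 41;  u_158 = 41
  u_159 = 66;  u_160 = 84;  u_161 = 24;  u_162 = 44;  u_163 = 23;  u_164 = 86
  u_165 = 35;  u_166 = 69;  u_167 = 23;  u_168 = 89;  u_169 = 51;  u_170 = 39
  u_171 = 65;  u_172 = 35;  u_173 = 20;  u_174 = 50;  u_175 = 7;  u_176 = 93
  u_177 = 91;  u_178 = 59;  u_179 = 18;  u_180 = 62;  u_181 = 38;  u_182 = 16
  u_183 = 83;  u_184 = 25;  u_185 = 0;  u_186 = 0;  u_187 = 3;  u_188 = 13
  u_189 = 54;  u_190 = 85;  u_191 = 55;  u_192 = 11;  u_193 = 0;  u_194 = 39
  u_195 = 19;  u_196 = 52;  u_197 = 54;  u_198 = 54;  u_199 = 12;  u_200 = 32
  u_201 = 22;  u_202 = 43;  u_203 = 17;  u_204 = 42;  u_205 = 39;  u_206 = 75
  u_207 = 10;  u_208 = 44;  u_209 = 41;  u_210 = 11;  u_211 = 84;  u_212 = 56
  u_213 = 92;  u_214 = 66;  u_215 = 72;  u_216 = 79;  u_217 = 33;  u_218 = 57
  u_219 = 20;  u_220 = 45;  u_221 = 41;  u_222 = 61;  u_223 = 46;  u_224 = 68
  u_225 = 61;  u_226 = 29;  u_227 = 70;  u_228 = 29;  u_229 = 4;  u_230 = 70
  u_231 = 39;  u_232 = 12;  u_233 = 43;  u_234 = 42;  u_235 = 78;  u_236 = 57
  u_237 = 31;  u_238 = 14;  u_239 = 49;  u_240 = 56;  u_241 = 45;  u_242 = 78
  u_243 = 42;  u_244 = 75;  u_245 = 87;  u_246 = 34;  u_247 = 24;  u_248 = 16
  u_249 = 25;  u_250 = 41;  u_251 = 39;  u_252 = 0;  u_253 = 69;  u_254 = 67
  u_255 = 75;  u_256 = 10;  u_257 = 59;  u_258 = 9;  u_259 = 87;  u_260 = 24
  u_261 = 40;  u_262 = 50;  u_263 = 66;  u_264 = 73;  u_265 = 77;  u_266 = 2
  u_267 = 36
u_268 = 69·36 + 10·2 + 4·77 = 96
u_269 = 69·96 + 10·36 + 4·2 = 8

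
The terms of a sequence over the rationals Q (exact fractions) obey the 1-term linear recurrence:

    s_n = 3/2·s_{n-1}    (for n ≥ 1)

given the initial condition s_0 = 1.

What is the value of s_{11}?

s_1 = 3/2·1 = 3/2
s_2 = 3/2·3/2 = 9/4
s_3 = 3/2·9/4 = 27/8
s_4 = 3/2·27/8 = 81/16
s_5 = 3/2·81/16 = 243/32
s_6 = 3/2·243/32 = 729/64
s_7 = 3/2·729/64 = 2187/128
s_8 = 3/2·2187/128 = 6561/256
s_9 = 3/2·6561/256 = 19683/512
s_10 = 3/2·19683/512 = 59049/1024
s_11 = 3/2·59049/1024 = 177147/2048

177147/2048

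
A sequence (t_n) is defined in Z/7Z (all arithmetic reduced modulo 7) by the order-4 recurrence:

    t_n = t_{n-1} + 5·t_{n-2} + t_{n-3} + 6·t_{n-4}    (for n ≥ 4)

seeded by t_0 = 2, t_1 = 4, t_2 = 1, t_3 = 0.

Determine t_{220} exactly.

0

t_4 = 1·0 + 5·1 + 1·4 + 6·2 = 0
t_5 = 1·0 + 5·0 + 1·1 + 6·4 = 4
t_6 = 1·4 + 5·0 + 1·0 + 6·1 = 3
t_7 = 1·3 + 5·4 + 1·0 + 6·0 = 2
t_8 = 1·2 + 5·3 + 1·4 + 6·0 = 0
t_9 = 1·0 + 5·2 + 1·3 + 6·4 = 2
t_10 = 1·2 + 5·0 + 1·2 + 6·3 = 1
t_11 = 1·1 + 5·2 + 1·0 + 6·2 = 2
t_12 = 1·2 + 5·1 + 1·2 + 6·0 = 2
t_13 = 1·2 + 5·2 + 1·1 + 6·2 = 4
t_14 = 1·4 + 5·2 + 1·2 + 6·1 = 1
t_15 = 1·1 + 5·4 + 1·2 + 6·2 = 0
(t_12, t_13, t_14, t_15) = (2, 4, 1, 0) = (t_0, t_1, t_2, t_3), so the sequence has period 12.
220 ≡ 4 (mod 12), hence t_220 = t_4 = 0.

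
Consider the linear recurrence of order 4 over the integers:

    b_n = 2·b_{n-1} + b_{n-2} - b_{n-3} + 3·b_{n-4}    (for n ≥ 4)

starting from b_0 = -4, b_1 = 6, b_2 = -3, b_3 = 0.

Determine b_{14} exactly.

b_4 = 2·0 + 1·-3 + -1·6 + 3·-4 = -21
b_5 = 2·-21 + 1·0 + -1·-3 + 3·6 = -21
b_6 = 2·-21 + 1·-21 + -1·0 + 3·-3 = -72
b_7 = 2·-72 + 1·-21 + -1·-21 + 3·0 = -144
b_8 = 2·-144 + 1·-72 + -1·-21 + 3·-21 = -402
b_9 = 2·-402 + 1·-144 + -1·-72 + 3·-21 = -939
b_10 = 2·-939 + 1·-402 + -1·-144 + 3·-72 = -2352
b_11 = 2·-2352 + 1·-939 + -1·-402 + 3·-144 = -5673
b_12 = 2·-5673 + 1·-2352 + -1·-939 + 3·-402 = -13965
b_13 = 2·-13965 + 1·-5673 + -1·-2352 + 3·-939 = -34068
b_14 = 2·-34068 + 1·-13965 + -1·-5673 + 3·-2352 = -83484

-83484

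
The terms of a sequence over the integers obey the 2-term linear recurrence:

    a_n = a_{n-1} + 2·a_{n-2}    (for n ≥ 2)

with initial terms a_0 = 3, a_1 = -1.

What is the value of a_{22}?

a_2 = 1·-1 + 2·3 = 5
a_3 = 1·5 + 2·-1 = 3
a_4 = 1·3 + 2·5 = 13
a_5 = 1·13 + 2·3 = 19
a_6 = 1·19 + 2·13 = 45
a_7 = 1·45 + 2·19 = 83
a_8 = 1·83 + 2·45 = 173
a_9 = 1·173 + 2·83 = 339
a_10 = 1·339 + 2·173 = 685
a_11 = 1·685 + 2·339 = 1363
a_12 = 1·1363 + 2·685 = 2733
a_13 = 1·2733 + 2·1363 = 5459
a_14 = 1·5459 + 2·2733 = 10925
a_15 = 1·10925 + 2·5459 = 21843
a_16 = 1·21843 + 2·10925 = 43693
a_17 = 1·43693 + 2·21843 = 87379
a_18 = 1·87379 + 2·43693 = 174765
a_19 = 1·174765 + 2·87379 = 349523
a_20 = 1·349523 + 2·174765 = 699053
a_21 = 1·699053 + 2·349523 = 1398099
a_22 = 1·1398099 + 2·699053 = 2796205

2796205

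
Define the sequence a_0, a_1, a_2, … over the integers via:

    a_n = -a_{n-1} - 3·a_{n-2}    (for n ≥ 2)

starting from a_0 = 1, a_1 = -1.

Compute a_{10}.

253

a_2 = -1·-1 + -3·1 = -2
a_3 = -1·-2 + -3·-1 = 5
a_4 = -1·5 + -3·-2 = 1
a_5 = -1·1 + -3·5 = -16
a_6 = -1·-16 + -3·1 = 13
a_7 = -1·13 + -3·-16 = 35
a_8 = -1·35 + -3·13 = -74
a_9 = -1·-74 + -3·35 = -31
a_10 = -1·-31 + -3·-74 = 253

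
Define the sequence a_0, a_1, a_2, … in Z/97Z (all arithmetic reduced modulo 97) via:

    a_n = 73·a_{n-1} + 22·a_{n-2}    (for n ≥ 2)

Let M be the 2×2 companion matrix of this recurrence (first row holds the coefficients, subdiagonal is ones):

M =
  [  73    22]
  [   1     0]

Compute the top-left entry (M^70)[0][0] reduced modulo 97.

(M^70)[0][0] is the top entry after applying M 70 times to the unit state (1, 0). Equivalently it is h_{71} for the auxiliary sequence (h_n) obeying the same recurrence with h_1 = 1 and h_i = 0 for 0 ≤ i < 1:
h_2 = 73·1 + 22·0 = 73
h_3 = 73·73 + 22·1 = 16
h_4 = 73·16 + 22·73 = 58
h_5 = 73·58 + 22·16 = 27
h_6 = 73·27 + 22·58 = 46
h_7 = 73·46 + 22·27 = 72
h_8 = 73·72 + 22·46 = 60
h_9 = 73·60 + 22·72 = 47
h_10 = 73·47 + 22·60 = 95
h_11 = 73·95 + 22·47 = 15
h_12 = 73·15 + 22·95 = 81
h_13 = 73·81 + 22·15 = 35
h_14 = 73·35 + 22·81 = 69
h_15 = 73·69 + 22·35 = 84
h_16 = 73·84 + 22·69 = 84
h_17 = 73·84 + 22·84 = 26
h_18 = 73·26 + 22·84 = 60
h_19 = 73·60 + 22·26 = 5
h_20 = 73·5 + 22·60 = 36
h_21 = 73·36 + 22·5 = 22
h_22 = 73·22 + 22·36 = 70
h_23 = 73·70 + 22·22 = 65
h_24 = 73·65 + 22·70 = 77
h_25 = 73·77 + 22·65 = 67
h_26 = 73·67 + 22·77 = 86
h_27 = 73·86 + 22·67 = 89
h_28 = 73·89 + 22·86 = 47
h_29 = 73·47 + 22·89 = 54
h_30 = 73·54 + 22·47 = 29
h_31 = 73·29 + 22·54 = 7
h_32 = 73·7 + 22·29 = 82
h_33 = 73·82 + 22·7 = 29
h_34 = 73·29 + 22·82 = 41
h_35 = 73·41 + 22·29 = 42
h_36 = 73·42 + 22·41 = 88
h_37 = 73·88 + 22·42 = 73
h_38 = 73·73 + 22·88 = 87
h_39 = 73·87 + 22·73 = 3
h_40 = 73·3 + 22·87 = 96
h_41 = 73·96 + 22·3 = 90
h_42 = 73·90 + 22·96 = 49
h_43 = 73·49 + 22·90 = 28
h_44 = 73·28 + 22·49 = 18
h_45 = 73·18 + 22·28 = 87
h_46 = 73·87 + 22·18 = 54
h_47 = 73·54 + 22·87 = 36
h_48 = 73·36 + 22·54 = 33
h_49 = 73·33 + 22·36 = 0
h_50 = 73·0 + 22·33 = 47
h_51 = 73·47 + 22·0 = 36
h_52 = 73·36 + 22·47 = 73
h_53 = 73·73 + 22·36 = 10
h_54 = 73·10 + 22·73 = 8
h_55 = 73·8 + 22·10 = 28
h_56 = 73·28 + 22·8 = 86
h_57 = 73·86 + 22·28 = 7
h_58 = 73·7 + 22·86 = 75
h_59 = 73·75 + 22·7 = 3
h_60 = 73·3 + 22·75 = 26
h_61 = 73·26 + 22·3 = 24
h_62 = 73·24 + 22·26 = 93
h_63 = 73·93 + 22·24 = 42
h_64 = 73·42 + 22·93 = 68
h_65 = 73·68 + 22·42 = 68
h_66 = 73·68 + 22·68 = 58
h_67 = 73·58 + 22·68 = 7
h_68 = 73·7 + 22·58 = 41
h_69 = 73·41 + 22·7 = 43
h_70 = 73·43 + 22·41 = 64
h_71 = 73·64 + 22·43 = 89

89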